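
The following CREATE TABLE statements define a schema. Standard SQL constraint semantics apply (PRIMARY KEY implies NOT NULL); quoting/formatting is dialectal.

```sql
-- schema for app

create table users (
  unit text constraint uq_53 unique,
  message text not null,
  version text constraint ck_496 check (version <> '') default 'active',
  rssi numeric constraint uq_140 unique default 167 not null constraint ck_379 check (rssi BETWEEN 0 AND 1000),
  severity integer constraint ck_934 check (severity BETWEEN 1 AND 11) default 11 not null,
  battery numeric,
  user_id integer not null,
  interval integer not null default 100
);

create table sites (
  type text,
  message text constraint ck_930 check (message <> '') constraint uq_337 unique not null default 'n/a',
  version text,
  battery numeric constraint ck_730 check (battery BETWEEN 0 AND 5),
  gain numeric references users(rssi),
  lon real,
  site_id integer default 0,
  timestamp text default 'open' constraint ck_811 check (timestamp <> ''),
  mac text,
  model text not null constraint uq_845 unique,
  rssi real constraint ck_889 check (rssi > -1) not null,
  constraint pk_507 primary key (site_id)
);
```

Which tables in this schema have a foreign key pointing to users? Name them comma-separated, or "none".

sites

- sites.gain references users(rssi).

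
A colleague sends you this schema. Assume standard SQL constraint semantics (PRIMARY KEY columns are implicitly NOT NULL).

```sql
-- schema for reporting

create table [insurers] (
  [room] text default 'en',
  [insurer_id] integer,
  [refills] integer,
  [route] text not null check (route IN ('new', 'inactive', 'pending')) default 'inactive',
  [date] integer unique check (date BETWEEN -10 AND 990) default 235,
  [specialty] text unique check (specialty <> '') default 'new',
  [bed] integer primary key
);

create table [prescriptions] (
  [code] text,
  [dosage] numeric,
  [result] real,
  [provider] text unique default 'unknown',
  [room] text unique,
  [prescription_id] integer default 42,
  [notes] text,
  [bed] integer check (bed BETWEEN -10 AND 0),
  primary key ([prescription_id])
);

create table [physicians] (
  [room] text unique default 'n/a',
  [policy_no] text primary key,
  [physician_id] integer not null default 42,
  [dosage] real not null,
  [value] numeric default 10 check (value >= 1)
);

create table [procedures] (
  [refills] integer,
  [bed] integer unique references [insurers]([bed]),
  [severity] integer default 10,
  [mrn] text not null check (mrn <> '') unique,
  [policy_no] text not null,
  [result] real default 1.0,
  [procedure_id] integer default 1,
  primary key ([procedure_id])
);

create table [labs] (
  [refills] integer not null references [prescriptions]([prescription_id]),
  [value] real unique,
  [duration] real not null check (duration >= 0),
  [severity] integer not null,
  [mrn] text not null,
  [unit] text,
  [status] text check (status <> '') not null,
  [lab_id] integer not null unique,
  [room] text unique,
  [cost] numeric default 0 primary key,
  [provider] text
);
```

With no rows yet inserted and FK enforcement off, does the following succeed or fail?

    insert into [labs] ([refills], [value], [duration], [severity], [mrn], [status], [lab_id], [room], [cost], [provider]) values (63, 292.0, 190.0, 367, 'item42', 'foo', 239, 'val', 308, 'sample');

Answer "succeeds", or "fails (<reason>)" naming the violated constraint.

succeeds

NOT NULL columns: cost is supplied; duration is supplied; lab_id is supplied; mrn is supplied; refills is supplied; severity is supplied; status is supplied.
CHECK constraints: 190.0 satisfies (duration >= 0); 'foo' satisfies (status <> '').
No constraint is violated.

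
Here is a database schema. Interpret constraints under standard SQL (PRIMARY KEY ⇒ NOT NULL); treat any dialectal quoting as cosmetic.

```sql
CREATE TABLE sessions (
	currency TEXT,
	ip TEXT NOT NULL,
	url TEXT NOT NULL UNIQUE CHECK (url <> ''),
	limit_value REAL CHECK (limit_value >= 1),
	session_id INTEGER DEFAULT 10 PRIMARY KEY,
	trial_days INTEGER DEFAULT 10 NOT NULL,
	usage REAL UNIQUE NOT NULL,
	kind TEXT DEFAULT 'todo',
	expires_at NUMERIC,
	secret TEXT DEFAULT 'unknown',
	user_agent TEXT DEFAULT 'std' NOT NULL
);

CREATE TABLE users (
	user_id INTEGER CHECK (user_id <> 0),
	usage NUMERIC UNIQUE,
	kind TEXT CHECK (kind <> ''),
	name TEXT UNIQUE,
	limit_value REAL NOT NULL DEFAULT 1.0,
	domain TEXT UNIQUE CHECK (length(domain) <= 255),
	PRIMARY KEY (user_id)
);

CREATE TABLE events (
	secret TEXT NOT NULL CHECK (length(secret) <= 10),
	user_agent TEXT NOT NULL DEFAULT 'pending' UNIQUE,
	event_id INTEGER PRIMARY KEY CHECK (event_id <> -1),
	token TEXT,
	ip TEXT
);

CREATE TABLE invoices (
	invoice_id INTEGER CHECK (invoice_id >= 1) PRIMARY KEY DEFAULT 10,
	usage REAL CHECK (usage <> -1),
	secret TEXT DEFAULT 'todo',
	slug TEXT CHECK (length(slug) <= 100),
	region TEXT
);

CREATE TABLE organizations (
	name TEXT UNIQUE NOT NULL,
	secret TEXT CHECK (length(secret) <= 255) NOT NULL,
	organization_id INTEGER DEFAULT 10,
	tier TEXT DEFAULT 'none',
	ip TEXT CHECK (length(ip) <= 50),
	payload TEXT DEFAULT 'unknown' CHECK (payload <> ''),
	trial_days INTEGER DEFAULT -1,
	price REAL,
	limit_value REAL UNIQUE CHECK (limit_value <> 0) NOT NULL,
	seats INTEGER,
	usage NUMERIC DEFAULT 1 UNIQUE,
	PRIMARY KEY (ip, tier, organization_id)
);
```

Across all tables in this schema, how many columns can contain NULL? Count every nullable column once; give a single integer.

sessions: 5 nullable (currency, limit_value, kind, expires_at, secret — PK (session_id) and explicit NOT NULL columns excluded).
users: 4 nullable (usage, kind, name, domain — PK (user_id) and explicit NOT NULL columns excluded).
events: 2 nullable (token, ip — PK (event_id) and explicit NOT NULL columns excluded).
invoices: 4 nullable (usage, secret, slug, region — PK (invoice_id) and explicit NOT NULL columns excluded).
organizations: 5 nullable (payload, trial_days, price, seats, usage — PK (ip, tier, organization_id) and explicit NOT NULL columns excluded).
Total: 5 + 4 + 2 + 4 + 5 = 20.

20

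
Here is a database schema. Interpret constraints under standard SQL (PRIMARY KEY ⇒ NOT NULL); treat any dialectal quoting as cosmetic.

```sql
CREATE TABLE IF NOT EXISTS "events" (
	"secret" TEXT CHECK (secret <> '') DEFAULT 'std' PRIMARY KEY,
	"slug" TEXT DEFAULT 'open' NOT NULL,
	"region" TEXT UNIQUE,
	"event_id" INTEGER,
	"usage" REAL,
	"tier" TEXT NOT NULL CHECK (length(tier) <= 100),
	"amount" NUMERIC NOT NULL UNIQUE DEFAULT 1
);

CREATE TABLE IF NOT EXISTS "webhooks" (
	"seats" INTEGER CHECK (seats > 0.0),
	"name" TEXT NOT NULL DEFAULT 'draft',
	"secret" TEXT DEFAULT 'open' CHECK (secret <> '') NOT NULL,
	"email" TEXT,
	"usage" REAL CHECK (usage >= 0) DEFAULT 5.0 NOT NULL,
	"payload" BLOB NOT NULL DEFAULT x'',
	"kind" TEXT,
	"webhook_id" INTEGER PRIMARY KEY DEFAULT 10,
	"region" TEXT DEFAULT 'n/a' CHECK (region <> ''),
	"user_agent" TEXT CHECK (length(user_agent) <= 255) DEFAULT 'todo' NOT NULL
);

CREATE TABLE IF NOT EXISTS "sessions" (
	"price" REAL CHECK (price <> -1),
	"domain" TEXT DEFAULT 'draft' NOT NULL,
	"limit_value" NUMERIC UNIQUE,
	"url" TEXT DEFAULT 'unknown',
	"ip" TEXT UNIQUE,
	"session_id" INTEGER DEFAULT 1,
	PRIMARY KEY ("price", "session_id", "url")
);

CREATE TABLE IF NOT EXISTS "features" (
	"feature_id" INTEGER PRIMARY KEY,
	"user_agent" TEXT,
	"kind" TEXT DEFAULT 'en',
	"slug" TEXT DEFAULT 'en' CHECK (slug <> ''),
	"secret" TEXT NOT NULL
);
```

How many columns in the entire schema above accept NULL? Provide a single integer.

12

events: 3 nullable (region, event_id, usage — PK (secret) and explicit NOT NULL columns excluded).
webhooks: 4 nullable (seats, email, kind, region — PK (webhook_id) and explicit NOT NULL columns excluded).
sessions: 2 nullable (limit_value, ip — PK (price, session_id, url) and explicit NOT NULL columns excluded).
features: 3 nullable (user_agent, kind, slug — PK (feature_id) and explicit NOT NULL columns excluded).
Total: 3 + 4 + 2 + 3 = 12.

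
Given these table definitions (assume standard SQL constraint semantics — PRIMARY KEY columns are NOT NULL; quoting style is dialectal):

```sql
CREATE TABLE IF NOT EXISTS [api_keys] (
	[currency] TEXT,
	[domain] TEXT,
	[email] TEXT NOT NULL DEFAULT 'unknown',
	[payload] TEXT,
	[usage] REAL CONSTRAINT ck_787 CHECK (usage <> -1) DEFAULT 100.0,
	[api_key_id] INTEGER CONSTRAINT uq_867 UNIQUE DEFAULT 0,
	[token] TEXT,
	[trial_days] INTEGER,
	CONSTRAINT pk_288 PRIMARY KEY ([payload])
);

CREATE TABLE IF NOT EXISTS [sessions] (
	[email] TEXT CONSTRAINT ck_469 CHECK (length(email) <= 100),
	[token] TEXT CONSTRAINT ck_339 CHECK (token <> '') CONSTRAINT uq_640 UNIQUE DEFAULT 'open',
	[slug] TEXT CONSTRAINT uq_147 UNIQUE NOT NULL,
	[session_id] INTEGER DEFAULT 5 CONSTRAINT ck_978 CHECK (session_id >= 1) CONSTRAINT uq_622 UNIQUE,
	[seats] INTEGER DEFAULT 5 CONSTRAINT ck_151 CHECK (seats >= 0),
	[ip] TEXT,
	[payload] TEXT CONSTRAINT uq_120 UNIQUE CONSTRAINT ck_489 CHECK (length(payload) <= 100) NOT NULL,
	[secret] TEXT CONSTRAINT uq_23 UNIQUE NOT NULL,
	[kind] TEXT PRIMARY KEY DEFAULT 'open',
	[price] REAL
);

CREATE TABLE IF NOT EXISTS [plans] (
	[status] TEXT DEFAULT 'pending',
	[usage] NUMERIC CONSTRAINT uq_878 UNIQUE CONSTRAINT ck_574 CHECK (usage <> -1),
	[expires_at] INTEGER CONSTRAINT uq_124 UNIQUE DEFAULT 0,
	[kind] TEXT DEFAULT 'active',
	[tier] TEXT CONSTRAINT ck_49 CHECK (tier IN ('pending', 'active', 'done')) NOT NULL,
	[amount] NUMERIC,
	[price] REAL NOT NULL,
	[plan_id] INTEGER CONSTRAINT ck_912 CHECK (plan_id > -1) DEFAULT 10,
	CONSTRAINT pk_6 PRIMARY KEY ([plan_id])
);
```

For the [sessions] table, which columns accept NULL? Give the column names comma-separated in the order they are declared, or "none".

email, token, session_id, seats, ip, price

- email: CHECK does not forbid NULL (a CHECK constraint passes when its expression is NULL) → nullable.
- token: CHECK does not forbid NULL (a CHECK constraint passes when its expression is NULL) → nullable.
- slug: declared NOT NULL → not nullable.
- session_id: CHECK does not forbid NULL (a CHECK constraint passes when its expression is NULL) → nullable.
- seats: CHECK does not forbid NULL (a CHECK constraint passes when its expression is NULL) → nullable.
- ip: no NOT NULL constraint applies → nullable.
- payload: declared NOT NULL → not nullable.
- secret: declared NOT NULL → not nullable.
- kind: part of the PRIMARY KEY, which implies NOT NULL → not nullable.
- price: no NOT NULL constraint applies → nullable.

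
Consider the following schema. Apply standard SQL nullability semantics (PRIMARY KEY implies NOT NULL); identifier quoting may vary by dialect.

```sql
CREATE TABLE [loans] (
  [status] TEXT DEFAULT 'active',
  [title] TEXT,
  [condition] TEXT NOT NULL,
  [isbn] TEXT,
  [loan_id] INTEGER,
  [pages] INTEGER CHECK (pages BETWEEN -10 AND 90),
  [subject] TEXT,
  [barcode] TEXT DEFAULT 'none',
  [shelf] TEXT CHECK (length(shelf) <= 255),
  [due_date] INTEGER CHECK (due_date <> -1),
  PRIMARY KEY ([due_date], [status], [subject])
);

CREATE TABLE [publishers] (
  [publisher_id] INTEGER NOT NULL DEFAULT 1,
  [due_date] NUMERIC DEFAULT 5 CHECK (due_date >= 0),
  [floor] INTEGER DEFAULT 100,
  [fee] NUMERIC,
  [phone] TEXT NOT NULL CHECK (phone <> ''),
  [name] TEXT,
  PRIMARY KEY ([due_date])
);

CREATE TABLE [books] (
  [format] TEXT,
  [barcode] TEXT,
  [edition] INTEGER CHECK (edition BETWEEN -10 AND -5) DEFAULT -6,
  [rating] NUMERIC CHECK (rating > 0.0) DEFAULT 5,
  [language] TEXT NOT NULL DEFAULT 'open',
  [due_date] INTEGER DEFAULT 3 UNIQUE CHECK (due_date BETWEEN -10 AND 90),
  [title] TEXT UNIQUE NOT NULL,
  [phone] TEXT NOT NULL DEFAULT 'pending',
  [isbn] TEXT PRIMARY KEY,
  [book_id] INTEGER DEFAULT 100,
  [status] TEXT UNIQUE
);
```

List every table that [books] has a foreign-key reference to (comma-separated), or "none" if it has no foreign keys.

none

No column in books has a REFERENCES clause.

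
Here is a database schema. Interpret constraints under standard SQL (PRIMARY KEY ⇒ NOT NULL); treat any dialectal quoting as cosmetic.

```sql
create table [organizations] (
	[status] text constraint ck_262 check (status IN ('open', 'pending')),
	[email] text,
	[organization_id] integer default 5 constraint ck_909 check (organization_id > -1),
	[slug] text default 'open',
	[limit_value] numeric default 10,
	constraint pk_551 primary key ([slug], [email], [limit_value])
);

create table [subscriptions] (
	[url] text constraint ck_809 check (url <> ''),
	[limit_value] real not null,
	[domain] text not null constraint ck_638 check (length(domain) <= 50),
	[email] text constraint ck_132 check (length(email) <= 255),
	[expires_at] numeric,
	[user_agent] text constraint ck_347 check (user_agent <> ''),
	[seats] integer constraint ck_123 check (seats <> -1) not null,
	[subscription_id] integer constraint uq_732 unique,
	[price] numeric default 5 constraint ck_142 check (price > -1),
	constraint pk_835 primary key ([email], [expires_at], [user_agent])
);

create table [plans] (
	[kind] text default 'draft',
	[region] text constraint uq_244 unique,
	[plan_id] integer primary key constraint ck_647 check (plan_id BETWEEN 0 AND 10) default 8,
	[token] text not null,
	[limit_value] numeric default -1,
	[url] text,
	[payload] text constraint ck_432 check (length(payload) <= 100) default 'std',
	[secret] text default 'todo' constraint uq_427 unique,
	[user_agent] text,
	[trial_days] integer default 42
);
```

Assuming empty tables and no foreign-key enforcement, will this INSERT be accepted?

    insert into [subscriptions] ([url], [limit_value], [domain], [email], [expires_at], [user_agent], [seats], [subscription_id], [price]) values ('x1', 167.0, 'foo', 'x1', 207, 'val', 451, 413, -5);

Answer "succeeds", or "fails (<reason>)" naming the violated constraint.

fails (CHECK on price)

The value -5 for price violates CHECK (price > -1).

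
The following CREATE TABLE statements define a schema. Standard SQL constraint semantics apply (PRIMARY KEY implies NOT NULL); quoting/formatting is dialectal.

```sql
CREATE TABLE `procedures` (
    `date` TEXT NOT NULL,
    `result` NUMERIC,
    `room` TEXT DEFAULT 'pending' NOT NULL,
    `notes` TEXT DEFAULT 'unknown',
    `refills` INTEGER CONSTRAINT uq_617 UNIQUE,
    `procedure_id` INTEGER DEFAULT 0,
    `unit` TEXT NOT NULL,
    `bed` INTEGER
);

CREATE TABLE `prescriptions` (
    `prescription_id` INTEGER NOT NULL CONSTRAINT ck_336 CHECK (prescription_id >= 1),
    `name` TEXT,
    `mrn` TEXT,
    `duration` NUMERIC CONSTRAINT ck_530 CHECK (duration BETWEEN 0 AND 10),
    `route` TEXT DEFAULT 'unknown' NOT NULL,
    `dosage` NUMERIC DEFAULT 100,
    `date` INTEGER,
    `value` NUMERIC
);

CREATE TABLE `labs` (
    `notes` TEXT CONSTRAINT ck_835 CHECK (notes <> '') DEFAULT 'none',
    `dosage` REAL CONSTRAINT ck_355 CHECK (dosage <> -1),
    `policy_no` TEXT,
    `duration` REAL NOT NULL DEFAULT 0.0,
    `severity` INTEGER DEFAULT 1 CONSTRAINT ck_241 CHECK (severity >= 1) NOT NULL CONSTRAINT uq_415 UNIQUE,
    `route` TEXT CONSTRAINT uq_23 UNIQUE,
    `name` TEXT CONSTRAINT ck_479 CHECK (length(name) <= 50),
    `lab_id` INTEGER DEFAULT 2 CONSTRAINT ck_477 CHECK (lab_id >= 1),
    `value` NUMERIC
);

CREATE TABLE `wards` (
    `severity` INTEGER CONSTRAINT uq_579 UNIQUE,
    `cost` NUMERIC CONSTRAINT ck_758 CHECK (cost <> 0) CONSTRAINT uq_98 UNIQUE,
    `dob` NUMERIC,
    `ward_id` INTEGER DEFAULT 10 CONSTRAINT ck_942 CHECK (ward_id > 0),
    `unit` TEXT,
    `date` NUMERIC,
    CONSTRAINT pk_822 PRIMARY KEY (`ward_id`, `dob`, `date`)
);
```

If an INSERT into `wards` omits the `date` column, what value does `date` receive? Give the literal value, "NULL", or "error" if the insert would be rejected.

error

date has no DEFAULT clause.
Omitting it would insert NULL, but it is part of the PRIMARY KEY, so the INSERT fails.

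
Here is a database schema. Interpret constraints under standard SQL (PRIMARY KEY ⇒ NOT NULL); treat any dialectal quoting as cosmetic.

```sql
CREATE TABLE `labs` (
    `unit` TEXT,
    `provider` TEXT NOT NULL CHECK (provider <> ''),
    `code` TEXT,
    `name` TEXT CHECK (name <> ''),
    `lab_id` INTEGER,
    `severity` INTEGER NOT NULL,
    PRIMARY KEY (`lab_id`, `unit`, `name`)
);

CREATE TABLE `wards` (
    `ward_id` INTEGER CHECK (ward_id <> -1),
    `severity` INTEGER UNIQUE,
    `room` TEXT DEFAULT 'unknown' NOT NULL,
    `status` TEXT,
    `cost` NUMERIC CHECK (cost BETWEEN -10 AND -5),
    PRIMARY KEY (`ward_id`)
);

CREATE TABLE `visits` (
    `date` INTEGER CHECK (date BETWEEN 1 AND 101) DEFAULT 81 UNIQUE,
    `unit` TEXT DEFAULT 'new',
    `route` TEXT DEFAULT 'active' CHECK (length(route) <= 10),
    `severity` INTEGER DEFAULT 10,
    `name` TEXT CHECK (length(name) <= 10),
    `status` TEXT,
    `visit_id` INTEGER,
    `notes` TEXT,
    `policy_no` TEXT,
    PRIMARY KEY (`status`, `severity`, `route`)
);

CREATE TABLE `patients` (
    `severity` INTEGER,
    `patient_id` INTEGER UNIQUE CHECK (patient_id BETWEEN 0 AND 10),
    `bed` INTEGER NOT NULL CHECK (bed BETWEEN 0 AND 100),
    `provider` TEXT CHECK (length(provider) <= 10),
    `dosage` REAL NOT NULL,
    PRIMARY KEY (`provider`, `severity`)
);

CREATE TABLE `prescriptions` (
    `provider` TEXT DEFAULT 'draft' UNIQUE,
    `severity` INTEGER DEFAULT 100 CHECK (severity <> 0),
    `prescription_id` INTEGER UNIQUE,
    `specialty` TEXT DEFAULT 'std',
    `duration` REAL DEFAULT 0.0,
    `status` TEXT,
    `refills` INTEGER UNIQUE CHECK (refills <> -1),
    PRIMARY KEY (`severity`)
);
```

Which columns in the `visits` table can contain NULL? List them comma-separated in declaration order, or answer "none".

- date: CHECK does not forbid NULL (a CHECK constraint passes when its expression is NULL) → nullable.
- unit: DEFAULT only fills an omitted column; an explicit NULL is still allowed → nullable.
- route: part of the PRIMARY KEY, which implies NOT NULL → not nullable.
- severity: part of the PRIMARY KEY, which implies NOT NULL → not nullable.
- name: CHECK does not forbid NULL (a CHECK constraint passes when its expression is NULL) → nullable.
- status: part of the PRIMARY KEY, which implies NOT NULL → not nullable.
- visit_id: no NOT NULL constraint applies → nullable.
- notes: no NOT NULL constraint applies → nullable.
- policy_no: no NOT NULL constraint applies → nullable.

date, unit, name, visit_id, notes, policy_no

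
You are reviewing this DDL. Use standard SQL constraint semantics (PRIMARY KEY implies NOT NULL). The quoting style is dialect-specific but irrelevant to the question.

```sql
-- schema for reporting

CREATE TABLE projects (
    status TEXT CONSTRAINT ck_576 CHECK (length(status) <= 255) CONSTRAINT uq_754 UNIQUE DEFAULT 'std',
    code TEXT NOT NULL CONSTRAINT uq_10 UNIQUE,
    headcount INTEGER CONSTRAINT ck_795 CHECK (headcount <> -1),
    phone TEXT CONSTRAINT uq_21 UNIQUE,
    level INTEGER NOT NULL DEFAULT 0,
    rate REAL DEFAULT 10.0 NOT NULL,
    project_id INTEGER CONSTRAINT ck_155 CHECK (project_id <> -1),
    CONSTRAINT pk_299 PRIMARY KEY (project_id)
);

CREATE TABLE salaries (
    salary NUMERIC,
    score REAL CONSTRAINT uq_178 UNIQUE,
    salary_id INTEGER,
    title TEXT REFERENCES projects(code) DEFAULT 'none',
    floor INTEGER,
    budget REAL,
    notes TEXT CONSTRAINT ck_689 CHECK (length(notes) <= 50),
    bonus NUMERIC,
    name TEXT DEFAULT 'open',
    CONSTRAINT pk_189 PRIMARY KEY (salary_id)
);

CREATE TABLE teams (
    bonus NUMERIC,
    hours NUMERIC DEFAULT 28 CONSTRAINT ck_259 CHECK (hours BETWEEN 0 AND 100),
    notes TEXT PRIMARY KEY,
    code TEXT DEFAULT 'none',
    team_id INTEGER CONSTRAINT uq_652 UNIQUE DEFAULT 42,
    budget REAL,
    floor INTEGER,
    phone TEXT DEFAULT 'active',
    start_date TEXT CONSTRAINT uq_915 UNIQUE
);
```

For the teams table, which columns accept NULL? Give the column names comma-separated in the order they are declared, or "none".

- bonus: no NOT NULL constraint applies → nullable.
- hours: CHECK does not forbid NULL (a CHECK constraint passes when its expression is NULL) → nullable.
- notes: part of the PRIMARY KEY, which implies NOT NULL → not nullable.
- code: DEFAULT only fills an omitted column; an explicit NULL is still allowed → nullable.
- team_id: UNIQUE does not imply NOT NULL → nullable.
- budget: no NOT NULL constraint applies → nullable.
- floor: no NOT NULL constraint applies → nullable.
- phone: DEFAULT only fills an omitted column; an explicit NULL is still allowed → nullable.
- start_date: UNIQUE does not imply NOT NULL → nullable.

bonus, hours, code, team_id, budget, floor, phone, start_date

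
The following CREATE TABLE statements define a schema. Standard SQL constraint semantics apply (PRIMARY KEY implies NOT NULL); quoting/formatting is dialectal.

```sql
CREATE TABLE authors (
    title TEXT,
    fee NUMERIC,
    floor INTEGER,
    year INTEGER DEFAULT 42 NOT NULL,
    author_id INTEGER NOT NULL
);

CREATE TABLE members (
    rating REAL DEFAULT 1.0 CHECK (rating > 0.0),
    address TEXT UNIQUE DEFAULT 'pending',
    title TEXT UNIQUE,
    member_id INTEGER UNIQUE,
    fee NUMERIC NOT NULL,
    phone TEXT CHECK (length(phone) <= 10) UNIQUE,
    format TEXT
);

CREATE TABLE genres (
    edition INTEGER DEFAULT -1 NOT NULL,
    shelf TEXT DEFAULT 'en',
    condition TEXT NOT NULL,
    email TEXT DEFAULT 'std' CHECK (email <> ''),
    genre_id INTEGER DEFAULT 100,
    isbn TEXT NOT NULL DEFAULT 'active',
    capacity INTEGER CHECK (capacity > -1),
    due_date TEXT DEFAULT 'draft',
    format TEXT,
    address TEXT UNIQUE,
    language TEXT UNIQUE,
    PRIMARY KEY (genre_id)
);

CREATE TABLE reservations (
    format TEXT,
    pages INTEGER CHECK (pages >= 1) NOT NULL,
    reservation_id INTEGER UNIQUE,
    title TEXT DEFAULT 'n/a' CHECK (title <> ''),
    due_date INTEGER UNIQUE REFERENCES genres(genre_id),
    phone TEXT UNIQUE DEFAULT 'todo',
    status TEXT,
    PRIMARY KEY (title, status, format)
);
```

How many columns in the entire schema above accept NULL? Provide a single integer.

19

authors: 3 nullable (title, fee, floor — PK none and explicit NOT NULL columns excluded).
members: 6 nullable (rating, address, title, member_id, phone, format — PK none and explicit NOT NULL columns excluded).
genres: 7 nullable (shelf, email, capacity, due_date, format, address, language — PK (genre_id) and explicit NOT NULL columns excluded).
reservations: 3 nullable (reservation_id, due_date, phone — PK (title, status, format) and explicit NOT NULL columns excluded).
Total: 3 + 6 + 7 + 3 = 19.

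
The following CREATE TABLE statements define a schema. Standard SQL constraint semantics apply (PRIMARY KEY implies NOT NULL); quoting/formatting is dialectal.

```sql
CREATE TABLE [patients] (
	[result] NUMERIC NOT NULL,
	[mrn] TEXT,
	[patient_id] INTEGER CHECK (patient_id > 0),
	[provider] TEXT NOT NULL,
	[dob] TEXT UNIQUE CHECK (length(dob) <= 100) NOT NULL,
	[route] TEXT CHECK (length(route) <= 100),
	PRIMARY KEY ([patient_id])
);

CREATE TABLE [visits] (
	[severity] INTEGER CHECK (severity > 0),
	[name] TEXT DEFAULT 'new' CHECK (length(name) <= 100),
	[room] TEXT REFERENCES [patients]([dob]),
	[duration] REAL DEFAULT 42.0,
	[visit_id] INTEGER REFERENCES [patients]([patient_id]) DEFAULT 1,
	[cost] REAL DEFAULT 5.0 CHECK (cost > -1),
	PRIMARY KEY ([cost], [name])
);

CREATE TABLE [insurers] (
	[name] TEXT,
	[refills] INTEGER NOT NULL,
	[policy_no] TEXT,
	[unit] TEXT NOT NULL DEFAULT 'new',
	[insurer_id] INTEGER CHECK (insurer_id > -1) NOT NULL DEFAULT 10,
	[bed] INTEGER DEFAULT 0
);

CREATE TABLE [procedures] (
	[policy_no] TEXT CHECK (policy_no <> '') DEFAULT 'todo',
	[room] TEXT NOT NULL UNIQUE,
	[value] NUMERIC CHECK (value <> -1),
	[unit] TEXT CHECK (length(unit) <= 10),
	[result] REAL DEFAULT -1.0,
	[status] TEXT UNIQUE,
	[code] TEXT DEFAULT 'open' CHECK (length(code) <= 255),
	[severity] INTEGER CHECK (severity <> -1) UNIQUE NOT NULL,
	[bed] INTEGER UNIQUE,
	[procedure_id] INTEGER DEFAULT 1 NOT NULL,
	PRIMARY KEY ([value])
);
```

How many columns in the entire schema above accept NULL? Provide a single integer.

15

patients: 2 nullable (mrn, route — PK (patient_id) and explicit NOT NULL columns excluded).
visits: 4 nullable (severity, room, duration, visit_id — PK (cost, name) and explicit NOT NULL columns excluded).
insurers: 3 nullable (name, policy_no, bed — PK none and explicit NOT NULL columns excluded).
procedures: 6 nullable (policy_no, unit, result, status, code, bed — PK (value) and explicit NOT NULL columns excluded).
Total: 2 + 4 + 3 + 6 = 15.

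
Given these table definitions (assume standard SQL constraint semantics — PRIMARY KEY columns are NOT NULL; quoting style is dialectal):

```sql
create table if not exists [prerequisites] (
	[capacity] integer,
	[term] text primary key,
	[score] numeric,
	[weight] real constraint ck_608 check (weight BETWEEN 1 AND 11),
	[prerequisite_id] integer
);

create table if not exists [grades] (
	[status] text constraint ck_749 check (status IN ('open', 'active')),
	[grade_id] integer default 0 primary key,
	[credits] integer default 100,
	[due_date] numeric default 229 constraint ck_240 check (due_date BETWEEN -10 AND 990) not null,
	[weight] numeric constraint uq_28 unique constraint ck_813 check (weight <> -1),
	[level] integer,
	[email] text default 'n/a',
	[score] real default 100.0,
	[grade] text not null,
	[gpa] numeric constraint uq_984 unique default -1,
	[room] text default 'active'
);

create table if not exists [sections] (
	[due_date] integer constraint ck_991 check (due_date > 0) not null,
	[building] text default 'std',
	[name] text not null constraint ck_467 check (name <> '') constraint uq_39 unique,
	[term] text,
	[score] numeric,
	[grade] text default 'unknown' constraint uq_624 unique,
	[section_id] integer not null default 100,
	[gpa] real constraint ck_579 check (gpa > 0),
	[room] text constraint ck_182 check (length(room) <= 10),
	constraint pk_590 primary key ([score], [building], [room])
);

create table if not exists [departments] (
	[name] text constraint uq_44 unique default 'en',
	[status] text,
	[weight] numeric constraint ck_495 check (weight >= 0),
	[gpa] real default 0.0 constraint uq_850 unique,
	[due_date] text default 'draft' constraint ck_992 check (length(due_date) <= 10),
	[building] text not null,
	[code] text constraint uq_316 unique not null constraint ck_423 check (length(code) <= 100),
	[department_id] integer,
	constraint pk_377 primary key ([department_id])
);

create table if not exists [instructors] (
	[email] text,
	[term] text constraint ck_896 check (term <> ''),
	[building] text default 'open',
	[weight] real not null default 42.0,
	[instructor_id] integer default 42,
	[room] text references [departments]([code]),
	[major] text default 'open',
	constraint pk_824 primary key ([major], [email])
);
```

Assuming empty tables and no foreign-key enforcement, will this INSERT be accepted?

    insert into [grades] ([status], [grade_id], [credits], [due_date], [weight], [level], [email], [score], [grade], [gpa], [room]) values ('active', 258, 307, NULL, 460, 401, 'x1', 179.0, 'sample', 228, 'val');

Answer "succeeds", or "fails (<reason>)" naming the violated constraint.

due_date is explicitly set to NULL, but due_date is declared NOT NULL.

fails (NOT NULL on due_date)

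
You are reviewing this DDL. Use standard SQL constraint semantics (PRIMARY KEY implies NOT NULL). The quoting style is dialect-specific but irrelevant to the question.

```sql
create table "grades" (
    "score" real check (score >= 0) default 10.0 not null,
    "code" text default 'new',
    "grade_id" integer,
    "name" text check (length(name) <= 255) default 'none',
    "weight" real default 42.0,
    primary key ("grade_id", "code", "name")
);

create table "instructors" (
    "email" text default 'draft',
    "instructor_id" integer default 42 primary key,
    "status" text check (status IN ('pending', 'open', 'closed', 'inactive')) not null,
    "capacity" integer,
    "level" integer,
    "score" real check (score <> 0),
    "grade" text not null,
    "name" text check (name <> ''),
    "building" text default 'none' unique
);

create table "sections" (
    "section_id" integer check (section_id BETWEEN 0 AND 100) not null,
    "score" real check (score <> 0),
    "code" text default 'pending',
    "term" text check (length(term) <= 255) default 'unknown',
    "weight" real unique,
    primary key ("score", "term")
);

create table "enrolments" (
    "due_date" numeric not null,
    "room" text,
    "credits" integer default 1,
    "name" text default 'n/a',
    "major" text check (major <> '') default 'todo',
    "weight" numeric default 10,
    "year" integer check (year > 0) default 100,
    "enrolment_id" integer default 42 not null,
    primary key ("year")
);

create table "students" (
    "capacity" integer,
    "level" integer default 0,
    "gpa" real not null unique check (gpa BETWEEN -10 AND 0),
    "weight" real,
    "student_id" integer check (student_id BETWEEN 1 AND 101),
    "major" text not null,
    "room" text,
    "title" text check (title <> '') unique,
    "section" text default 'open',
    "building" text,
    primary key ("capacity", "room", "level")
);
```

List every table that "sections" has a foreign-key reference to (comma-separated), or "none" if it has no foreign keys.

none

No column in sections has a REFERENCES clause.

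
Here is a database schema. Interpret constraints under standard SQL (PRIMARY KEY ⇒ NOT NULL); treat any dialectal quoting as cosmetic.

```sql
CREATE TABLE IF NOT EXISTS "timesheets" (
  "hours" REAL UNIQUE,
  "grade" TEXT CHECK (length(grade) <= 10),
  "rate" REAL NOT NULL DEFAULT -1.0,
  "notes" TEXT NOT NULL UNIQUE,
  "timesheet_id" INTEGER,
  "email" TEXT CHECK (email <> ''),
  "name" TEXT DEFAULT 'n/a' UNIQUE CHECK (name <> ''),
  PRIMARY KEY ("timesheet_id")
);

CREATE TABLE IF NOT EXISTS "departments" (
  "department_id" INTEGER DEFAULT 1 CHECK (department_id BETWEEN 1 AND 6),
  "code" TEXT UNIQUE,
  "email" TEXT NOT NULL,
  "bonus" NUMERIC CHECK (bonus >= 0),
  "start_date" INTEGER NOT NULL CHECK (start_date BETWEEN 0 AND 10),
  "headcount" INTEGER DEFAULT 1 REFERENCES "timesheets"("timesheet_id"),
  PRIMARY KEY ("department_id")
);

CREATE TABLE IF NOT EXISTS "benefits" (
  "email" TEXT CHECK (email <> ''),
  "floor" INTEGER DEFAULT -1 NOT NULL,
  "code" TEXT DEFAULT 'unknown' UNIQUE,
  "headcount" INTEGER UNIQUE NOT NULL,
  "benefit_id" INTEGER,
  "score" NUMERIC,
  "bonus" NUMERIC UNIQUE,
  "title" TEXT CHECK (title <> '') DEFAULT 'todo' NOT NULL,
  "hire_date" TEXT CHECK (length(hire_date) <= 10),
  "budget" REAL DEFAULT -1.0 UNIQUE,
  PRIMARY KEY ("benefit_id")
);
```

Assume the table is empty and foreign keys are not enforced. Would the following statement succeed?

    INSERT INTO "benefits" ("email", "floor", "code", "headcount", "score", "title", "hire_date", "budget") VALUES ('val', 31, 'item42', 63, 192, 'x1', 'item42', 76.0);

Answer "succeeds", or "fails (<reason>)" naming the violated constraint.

benefit_id is omitted from the column list and has no DEFAULT, so it would receive NULL.
But benefit_id is part of the PRIMARY KEY (implied NOT NULL).

fails (NOT NULL on benefit_id)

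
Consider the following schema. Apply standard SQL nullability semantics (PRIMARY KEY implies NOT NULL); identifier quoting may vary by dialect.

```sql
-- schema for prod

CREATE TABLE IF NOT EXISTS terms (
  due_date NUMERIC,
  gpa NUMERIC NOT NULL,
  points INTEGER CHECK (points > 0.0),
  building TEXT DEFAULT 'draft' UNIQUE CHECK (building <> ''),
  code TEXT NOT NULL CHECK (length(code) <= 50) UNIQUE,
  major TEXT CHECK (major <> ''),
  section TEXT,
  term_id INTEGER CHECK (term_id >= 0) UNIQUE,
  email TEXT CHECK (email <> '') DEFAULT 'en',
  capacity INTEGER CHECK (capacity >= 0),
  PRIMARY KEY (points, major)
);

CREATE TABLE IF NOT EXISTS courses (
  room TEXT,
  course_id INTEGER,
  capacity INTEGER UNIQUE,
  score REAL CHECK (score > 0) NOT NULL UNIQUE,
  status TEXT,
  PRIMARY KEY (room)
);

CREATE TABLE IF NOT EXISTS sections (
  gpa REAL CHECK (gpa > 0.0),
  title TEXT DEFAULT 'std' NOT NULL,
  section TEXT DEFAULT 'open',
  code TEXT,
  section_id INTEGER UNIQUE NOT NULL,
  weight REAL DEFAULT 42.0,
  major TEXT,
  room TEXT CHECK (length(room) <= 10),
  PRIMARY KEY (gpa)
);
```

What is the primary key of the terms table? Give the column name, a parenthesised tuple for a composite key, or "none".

(points, major)

A table-level PRIMARY KEY clause names 2 columns: points, major.
This is a composite key — the combination is unique, not each column individually.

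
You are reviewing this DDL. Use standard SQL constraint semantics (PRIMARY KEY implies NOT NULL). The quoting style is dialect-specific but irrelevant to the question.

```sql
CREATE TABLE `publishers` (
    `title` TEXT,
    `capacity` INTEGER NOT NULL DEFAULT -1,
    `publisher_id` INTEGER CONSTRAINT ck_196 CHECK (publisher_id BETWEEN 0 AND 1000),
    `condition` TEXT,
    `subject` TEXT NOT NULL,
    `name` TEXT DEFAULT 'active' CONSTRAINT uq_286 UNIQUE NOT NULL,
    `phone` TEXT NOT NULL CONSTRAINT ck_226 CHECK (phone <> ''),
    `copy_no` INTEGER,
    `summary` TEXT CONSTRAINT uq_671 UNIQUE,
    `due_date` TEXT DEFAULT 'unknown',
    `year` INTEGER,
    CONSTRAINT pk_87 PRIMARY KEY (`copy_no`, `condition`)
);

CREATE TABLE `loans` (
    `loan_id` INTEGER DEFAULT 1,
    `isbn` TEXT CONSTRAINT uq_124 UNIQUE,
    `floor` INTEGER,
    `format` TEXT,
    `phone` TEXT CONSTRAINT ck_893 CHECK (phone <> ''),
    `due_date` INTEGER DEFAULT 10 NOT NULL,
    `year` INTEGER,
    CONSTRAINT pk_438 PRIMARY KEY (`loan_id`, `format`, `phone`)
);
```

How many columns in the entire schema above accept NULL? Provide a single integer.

8

publishers: 5 nullable (title, publisher_id, summary, due_date, year — PK (copy_no, condition) and explicit NOT NULL columns excluded).
loans: 3 nullable (isbn, floor, year — PK (loan_id, format, phone) and explicit NOT NULL columns excluded).
Total: 5 + 3 = 8.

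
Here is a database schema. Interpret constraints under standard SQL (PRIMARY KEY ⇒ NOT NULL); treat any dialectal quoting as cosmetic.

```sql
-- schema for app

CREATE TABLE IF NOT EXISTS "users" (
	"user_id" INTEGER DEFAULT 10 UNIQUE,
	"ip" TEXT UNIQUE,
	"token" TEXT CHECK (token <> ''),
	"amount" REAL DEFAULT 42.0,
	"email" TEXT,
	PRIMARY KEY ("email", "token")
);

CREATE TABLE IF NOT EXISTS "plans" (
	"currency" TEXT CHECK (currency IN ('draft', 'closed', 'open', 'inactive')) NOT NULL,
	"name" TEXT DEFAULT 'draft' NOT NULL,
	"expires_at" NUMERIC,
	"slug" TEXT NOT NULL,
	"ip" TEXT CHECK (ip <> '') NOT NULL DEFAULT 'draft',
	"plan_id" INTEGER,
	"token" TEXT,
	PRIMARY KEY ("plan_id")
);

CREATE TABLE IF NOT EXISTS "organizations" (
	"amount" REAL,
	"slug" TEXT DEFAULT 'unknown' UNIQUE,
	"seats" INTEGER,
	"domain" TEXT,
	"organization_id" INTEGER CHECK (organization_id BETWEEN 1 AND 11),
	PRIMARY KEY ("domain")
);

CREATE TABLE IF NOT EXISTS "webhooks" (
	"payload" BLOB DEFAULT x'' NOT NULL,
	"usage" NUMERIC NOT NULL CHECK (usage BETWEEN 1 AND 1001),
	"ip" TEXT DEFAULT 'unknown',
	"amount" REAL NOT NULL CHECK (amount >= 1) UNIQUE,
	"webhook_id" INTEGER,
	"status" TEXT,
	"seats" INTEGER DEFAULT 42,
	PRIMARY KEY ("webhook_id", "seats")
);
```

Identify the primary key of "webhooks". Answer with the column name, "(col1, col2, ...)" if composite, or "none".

(webhook_id, seats)

A table-level PRIMARY KEY clause names 2 columns: webhook_id, seats.
This is a composite key — the combination is unique, not each column individually.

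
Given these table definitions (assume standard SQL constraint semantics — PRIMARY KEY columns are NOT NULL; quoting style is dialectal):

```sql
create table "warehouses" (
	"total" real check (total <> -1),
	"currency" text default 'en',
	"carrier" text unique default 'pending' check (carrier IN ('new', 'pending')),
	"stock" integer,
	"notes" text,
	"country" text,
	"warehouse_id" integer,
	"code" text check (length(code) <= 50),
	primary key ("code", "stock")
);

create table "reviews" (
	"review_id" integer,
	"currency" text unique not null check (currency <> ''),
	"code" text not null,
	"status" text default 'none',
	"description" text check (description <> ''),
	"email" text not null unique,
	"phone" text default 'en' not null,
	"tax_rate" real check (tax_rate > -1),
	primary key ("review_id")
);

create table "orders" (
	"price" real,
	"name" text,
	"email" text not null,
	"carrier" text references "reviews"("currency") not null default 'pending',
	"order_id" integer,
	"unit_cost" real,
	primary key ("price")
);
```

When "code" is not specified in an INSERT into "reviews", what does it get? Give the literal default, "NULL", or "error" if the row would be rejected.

error

code has no DEFAULT clause.
Omitting it would insert NULL, but it is declared NOT NULL, so the INSERT fails.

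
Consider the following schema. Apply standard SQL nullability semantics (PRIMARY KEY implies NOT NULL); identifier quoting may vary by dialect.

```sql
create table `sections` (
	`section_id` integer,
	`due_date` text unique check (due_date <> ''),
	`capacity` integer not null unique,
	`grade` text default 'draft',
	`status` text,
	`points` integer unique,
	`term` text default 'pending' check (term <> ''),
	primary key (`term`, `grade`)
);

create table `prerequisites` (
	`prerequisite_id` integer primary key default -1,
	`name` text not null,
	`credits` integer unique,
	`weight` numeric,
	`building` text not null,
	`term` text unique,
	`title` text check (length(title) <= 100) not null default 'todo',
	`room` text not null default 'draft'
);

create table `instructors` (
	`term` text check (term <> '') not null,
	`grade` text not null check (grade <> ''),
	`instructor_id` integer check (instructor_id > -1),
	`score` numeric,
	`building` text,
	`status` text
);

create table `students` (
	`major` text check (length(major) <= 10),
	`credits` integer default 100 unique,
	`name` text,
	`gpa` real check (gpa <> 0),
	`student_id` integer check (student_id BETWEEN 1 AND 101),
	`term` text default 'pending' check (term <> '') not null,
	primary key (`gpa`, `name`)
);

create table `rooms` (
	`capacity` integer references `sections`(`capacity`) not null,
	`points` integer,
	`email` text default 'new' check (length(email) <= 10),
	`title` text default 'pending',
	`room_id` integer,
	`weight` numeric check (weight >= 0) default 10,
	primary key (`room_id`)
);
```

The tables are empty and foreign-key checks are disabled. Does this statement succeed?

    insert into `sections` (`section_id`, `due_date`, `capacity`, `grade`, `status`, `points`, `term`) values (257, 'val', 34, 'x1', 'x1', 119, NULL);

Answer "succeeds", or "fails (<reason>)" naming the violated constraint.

term is explicitly set to NULL, but term is part of the PRIMARY KEY (implied NOT NULL).

fails (NOT NULL on term)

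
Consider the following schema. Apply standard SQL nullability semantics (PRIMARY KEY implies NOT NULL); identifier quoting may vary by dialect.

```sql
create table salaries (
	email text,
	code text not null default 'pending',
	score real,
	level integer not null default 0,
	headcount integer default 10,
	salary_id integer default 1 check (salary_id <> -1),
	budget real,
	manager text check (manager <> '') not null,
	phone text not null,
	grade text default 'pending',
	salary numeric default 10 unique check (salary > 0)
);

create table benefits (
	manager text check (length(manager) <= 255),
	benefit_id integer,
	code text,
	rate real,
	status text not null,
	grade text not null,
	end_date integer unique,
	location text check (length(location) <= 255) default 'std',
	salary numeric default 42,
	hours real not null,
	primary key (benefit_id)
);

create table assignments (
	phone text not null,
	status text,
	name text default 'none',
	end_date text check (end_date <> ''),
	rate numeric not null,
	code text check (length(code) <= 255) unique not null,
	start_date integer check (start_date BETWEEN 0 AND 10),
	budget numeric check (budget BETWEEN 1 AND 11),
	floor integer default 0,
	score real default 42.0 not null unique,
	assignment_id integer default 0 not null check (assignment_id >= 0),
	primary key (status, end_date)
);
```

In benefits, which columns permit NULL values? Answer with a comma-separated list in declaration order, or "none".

- manager: CHECK does not forbid NULL (a CHECK constraint passes when its expression is NULL) → nullable.
- benefit_id: part of the PRIMARY KEY, which implies NOT NULL → not nullable.
- code: no NOT NULL constraint applies → nullable.
- rate: no NOT NULL constraint applies → nullable.
- status: declared NOT NULL → not nullable.
- grade: declared NOT NULL → not nullable.
- end_date: UNIQUE does not imply NOT NULL → nullable.
- location: CHECK does not forbid NULL (a CHECK constraint passes when its expression is NULL) → nullable.
- salary: DEFAULT only fills an omitted column; an explicit NULL is still allowed → nullable.
- hours: declared NOT NULL → not nullable.

manager, code, rate, end_date, location, salary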